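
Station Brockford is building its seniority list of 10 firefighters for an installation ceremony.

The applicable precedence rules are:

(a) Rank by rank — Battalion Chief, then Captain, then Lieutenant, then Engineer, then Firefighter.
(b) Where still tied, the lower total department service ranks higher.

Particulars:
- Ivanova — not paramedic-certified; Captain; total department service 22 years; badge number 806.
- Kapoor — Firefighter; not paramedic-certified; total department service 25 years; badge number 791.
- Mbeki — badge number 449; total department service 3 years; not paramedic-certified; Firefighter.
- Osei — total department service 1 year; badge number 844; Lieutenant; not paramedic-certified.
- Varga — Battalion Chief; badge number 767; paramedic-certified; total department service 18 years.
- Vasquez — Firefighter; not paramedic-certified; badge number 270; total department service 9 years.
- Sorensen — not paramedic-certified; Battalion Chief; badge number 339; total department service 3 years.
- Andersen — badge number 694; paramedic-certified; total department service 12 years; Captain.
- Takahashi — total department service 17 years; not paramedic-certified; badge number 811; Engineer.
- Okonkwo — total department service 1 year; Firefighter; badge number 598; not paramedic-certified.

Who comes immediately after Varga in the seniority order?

Andersen

By rank: Sorensen and Varga (Battalion Chief); then Andersen and Ivanova (Captain); then Osei (Lieutenant); then Takahashi (Engineer); then Okonkwo, Mbeki, Vasquez and Kapoor (Firefighter).
Among Sorensen and Varga, by total department service (lower first): Sorensen (3 years) before Varga (18 years).
Among Andersen and Ivanova, by total department service (lower first): Andersen (12 years) before Ivanova (22 years).
Among Okonkwo, Mbeki, Vasquez and Kapoor, by total department service (lower first): Okonkwo (1 year) before Mbeki (3 years) before Vasquez (9 years) before Kapoor (25 years).
Order: Sorensen, Varga, Andersen, Ivanova, Osei, Takahashi, Okonkwo, Mbeki, Vasquez, Kapoor.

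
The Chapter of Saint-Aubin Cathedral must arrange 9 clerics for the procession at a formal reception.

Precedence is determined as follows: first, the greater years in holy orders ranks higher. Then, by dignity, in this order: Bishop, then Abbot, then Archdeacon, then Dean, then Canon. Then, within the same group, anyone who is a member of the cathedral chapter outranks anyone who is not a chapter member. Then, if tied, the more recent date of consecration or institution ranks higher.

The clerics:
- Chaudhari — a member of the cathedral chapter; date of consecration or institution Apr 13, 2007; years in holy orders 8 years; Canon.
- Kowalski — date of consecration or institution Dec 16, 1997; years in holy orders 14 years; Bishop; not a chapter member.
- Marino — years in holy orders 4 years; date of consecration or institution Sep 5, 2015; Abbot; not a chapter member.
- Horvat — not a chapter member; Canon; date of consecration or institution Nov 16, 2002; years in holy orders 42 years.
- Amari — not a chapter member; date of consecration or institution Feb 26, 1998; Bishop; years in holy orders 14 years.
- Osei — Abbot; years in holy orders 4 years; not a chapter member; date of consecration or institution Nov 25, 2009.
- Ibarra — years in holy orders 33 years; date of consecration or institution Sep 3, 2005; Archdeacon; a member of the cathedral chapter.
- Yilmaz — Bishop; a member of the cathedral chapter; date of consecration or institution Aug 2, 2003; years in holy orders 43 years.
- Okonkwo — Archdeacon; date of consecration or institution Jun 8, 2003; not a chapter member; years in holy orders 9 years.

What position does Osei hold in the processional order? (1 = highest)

By years in holy orders (higher first): Yilmaz (43 years); then Horvat (42 years); then Ibarra (33 years); then Amari and Kowalski (both 14 years); then Okonkwo (9 years); then Chaudhari (8 years); then Marino and Osei (both 4 years).
Amari and Kowalski are each Bishop, so the next rule applies.
Amari and Kowalski are each not a chapter member, so the next rule applies.
Among Amari and Kowalski, by date of consecration or institution (later first): Amari (Feb 26, 1998) before Kowalski (Dec 16, 1997).
Marino and Osei are each Abbot, so the next rule applies.
Marino and Osei are each not a chapter member, so the next rule applies.
Among Marino and Osei, by date of consecration or institution (later first): Marino (Sep 5, 2015) before Osei (Nov 25, 2009).
Order: Yilmaz, Horvat, Ibarra, Amari, Kowalski, Okonkwo, Chaudhari, Marino, Osei. So position 9.

9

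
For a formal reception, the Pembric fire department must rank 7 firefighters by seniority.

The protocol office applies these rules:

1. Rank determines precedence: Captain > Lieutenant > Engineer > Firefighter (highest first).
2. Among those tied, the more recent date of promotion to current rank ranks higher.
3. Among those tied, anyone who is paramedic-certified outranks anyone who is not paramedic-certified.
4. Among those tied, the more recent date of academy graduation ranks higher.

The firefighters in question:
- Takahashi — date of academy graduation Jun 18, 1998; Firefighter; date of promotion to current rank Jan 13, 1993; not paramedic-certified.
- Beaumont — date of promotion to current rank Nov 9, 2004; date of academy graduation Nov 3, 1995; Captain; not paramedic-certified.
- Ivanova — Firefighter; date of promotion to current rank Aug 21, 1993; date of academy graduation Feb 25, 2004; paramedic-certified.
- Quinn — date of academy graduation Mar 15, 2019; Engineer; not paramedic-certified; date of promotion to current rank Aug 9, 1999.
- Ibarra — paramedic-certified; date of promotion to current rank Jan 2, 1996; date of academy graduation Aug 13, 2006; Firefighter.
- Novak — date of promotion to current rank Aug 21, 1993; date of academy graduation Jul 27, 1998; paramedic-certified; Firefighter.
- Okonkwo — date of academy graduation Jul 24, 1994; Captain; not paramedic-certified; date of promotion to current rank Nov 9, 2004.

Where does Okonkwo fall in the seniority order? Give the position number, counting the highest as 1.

By rank: Beaumont and Okonkwo (Captain); then Quinn (Engineer); then Ibarra, Ivanova, Novak and Takahashi (Firefighter).
Beaumont and Okonkwo both have date of promotion to current rank Nov 9, 2004, so the next rule applies.
Beaumont and Okonkwo are each not paramedic-certified, so the next rule applies.
Among Beaumont and Okonkwo, by date of academy graduation (later first): Beaumont (Nov 3, 1995) before Okonkwo (Jul 24, 1994).
Among Ibarra, Ivanova, Novak and Takahashi, by date of promotion to current rank (later first): Ibarra (Jan 2, 1996) before Ivanova and Novak (Aug 21, 1993) before Takahashi (Jan 13, 1993).
Ivanova and Novak are each paramedic-certified, so the next rule applies.
Among Ivanova and Novak, by date of academy graduation (later first): Ivanova (Feb 25, 2004) before Novak (Jul 27, 1998).
Order: Beaumont, Okonkwo, Quinn, Ibarra, Ivanova, Novak, Takahashi. So position 2.

2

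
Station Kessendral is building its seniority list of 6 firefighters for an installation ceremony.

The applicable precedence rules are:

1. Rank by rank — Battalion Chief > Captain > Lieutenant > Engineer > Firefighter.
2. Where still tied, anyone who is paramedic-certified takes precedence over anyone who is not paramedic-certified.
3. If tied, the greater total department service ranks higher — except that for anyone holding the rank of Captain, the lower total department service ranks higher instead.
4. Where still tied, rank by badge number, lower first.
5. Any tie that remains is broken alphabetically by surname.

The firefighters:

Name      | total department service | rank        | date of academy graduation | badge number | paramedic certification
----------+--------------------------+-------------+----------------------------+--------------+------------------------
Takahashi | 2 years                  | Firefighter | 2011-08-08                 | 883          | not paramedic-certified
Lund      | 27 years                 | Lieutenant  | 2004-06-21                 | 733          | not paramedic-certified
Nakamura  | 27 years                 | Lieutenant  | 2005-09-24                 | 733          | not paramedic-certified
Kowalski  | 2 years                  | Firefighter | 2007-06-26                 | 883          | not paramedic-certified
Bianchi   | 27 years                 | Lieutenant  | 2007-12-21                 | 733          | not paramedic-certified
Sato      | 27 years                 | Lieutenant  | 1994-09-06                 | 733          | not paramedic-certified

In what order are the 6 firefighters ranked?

Bianchi, Lund, Nakamura, Sato, Kowalski, Takahashi

By rank: Bianchi, Lund, Nakamura and Sato (Lieutenant); then Kowalski and Takahashi (Firefighter).
Bianchi, Lund, Nakamura and Sato are each not paramedic-certified, so the next rule applies.
Bianchi, Lund, Nakamura and Sato all have total department service 27 years, so the next rule applies.
Bianchi, Lund, Nakamura and Sato all have badge number 733, so the next rule applies.
Among Bianchi, Lund, Nakamura and Sato, alphabetically by surname: Bianchi before Lund before Nakamura before Sato.
Kowalski and Takahashi are each not paramedic-certified, so the next rule applies.
Kowalski and Takahashi both have total department service 2 years, so the next rule applies.
Kowalski and Takahashi both have badge number 883, so the next rule applies.
Among Kowalski and Takahashi, alphabetically by surname: Kowalski before Takahashi.
Full order: Bianchi, Lund, Nakamura, Sato, Kowalski, Takahashi.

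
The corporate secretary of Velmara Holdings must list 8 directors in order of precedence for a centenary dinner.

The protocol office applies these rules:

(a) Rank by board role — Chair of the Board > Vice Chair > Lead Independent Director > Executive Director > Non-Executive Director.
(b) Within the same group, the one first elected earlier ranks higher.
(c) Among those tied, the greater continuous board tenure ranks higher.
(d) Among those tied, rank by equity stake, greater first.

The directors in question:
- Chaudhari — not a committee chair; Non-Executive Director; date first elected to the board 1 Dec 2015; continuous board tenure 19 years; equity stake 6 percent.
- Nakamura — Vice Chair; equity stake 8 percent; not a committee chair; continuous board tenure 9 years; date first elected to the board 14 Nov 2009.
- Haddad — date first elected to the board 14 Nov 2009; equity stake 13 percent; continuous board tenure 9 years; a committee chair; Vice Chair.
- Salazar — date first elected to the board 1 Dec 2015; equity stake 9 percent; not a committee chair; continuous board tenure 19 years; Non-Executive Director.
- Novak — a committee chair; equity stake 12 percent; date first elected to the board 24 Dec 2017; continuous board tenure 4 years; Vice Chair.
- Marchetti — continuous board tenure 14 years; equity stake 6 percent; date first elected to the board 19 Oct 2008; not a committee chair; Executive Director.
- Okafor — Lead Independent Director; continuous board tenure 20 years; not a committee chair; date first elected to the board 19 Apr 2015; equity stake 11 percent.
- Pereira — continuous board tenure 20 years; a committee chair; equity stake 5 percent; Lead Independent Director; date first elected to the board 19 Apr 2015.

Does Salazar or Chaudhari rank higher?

Salazar

By board role: Haddad, Nakamura and Novak (Vice Chair); then Okafor and Pereira (Lead Independent Director); then Marchetti (Executive Director); then Salazar and Chaudhari (Non-Executive Director).
Among Haddad, Nakamura and Novak, by date first elected to the board (earlier first): Haddad and Nakamura (14 Nov 2009) before Novak (24 Dec 2017).
Haddad and Nakamura both have continuous board tenure 9 years, so the next rule applies.
Among Haddad and Nakamura, by equity stake (higher first): Haddad (13 percent) before Nakamura (8 percent).
Okafor and Pereira both have date first elected to the board 19 Apr 2015, so the next rule applies.
Okafor and Pereira both have continuous board tenure 20 years, so the next rule applies.
Among Okafor and Pereira, by equity stake (higher first): Okafor (11 percent) before Pereira (5 percent).
Salazar and Chaudhari both have date first elected to the board 1 Dec 2015, so the next rule applies.
Salazar and Chaudhari both have continuous board tenure 19 years, so the next rule applies.
Among Salazar and Chaudhari, by equity stake (higher first): Salazar (9 percent) before Chaudhari (6 percent).
So Salazar takes precedence.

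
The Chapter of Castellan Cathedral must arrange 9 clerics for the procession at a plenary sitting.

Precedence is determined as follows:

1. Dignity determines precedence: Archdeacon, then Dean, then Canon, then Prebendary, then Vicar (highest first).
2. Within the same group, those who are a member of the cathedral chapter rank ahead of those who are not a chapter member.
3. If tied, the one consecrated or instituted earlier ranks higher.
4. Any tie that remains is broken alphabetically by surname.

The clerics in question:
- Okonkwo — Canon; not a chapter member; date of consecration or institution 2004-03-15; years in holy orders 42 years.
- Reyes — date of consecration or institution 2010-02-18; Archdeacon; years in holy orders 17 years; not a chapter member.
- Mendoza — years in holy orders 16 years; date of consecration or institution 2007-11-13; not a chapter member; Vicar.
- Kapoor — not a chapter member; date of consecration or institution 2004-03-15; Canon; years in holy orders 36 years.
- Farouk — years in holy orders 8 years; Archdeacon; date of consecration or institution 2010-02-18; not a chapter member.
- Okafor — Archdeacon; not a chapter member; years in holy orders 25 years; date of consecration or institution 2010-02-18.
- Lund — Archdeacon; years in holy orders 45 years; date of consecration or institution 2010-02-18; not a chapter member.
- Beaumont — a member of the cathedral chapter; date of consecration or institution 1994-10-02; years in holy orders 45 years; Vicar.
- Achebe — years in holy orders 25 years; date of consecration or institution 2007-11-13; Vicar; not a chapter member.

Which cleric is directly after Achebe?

By dignity: Farouk, Lund, Okafor and Reyes (Archdeacon); then Kapoor and Okonkwo (Canon); then Beaumont, Achebe and Mendoza (Vicar).
Farouk, Lund, Okafor and Reyes are each not a chapter member, so the next rule applies.
Farouk, Lund, Okafor and Reyes all have date of consecration or institution 2010-02-18, so the next rule applies.
Among Farouk, Lund, Okafor and Reyes, alphabetically by surname: Farouk before Lund before Okafor before Reyes.
Kapoor and Okonkwo are each not a chapter member, so the next rule applies.
Kapoor and Okonkwo both have date of consecration or institution 2004-03-15, so the next rule applies.
Among Kapoor and Okonkwo, alphabetically by surname: Kapoor before Okonkwo.
Among Beaumont, Achebe and Mendoza, a member of the cathedral chapter before not a chapter member: Beaumont (a member of the cathedral chapter) before Achebe and Mendoza (not a chapter member).
Achebe and Mendoza both have date of consecration or institution 2007-11-13, so the next rule applies.
Among Achebe and Mendoza, alphabetically by surname: Achebe before Mendoza.
Order: Farouk, Lund, Okafor, Reyes, Kapoor, Okonkwo, Beaumont, Achebe, Mendoza.

Mendoza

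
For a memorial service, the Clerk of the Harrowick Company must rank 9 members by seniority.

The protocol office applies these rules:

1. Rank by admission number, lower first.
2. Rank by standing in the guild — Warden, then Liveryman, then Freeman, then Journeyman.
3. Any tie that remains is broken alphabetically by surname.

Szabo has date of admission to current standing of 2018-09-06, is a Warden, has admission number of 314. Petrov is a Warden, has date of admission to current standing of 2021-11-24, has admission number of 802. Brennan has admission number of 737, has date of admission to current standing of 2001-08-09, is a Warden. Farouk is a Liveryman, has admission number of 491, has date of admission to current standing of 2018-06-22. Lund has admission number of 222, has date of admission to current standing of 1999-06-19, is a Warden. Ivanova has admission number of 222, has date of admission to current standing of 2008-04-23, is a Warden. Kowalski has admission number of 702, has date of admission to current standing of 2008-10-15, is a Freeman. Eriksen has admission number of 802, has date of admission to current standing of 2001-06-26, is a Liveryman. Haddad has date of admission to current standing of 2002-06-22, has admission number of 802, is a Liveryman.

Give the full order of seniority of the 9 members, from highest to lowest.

Ivanova, Lund, Szabo, Farouk, Kowalski, Brennan, Petrov, Eriksen, Haddad

By admission number (lower first): Ivanova and Lund (both 222); then Szabo (314); then Farouk (491); then Kowalski (702); then Brennan (737); then Petrov, Eriksen and Haddad (each 802).
Ivanova and Lund are each Warden, so the next rule applies.
Among Ivanova and Lund, alphabetically by surname: Ivanova before Lund.
Among Petrov, Eriksen and Haddad, by standing in the guild: Petrov (Warden) before Eriksen and Haddad (Liveryman).
Among Eriksen and Haddad, alphabetically by surname: Eriksen before Haddad.
Full order: Ivanova, Lund, Szabo, Farouk, Kowalski, Brennan, Petrov, Eriksen, Haddad.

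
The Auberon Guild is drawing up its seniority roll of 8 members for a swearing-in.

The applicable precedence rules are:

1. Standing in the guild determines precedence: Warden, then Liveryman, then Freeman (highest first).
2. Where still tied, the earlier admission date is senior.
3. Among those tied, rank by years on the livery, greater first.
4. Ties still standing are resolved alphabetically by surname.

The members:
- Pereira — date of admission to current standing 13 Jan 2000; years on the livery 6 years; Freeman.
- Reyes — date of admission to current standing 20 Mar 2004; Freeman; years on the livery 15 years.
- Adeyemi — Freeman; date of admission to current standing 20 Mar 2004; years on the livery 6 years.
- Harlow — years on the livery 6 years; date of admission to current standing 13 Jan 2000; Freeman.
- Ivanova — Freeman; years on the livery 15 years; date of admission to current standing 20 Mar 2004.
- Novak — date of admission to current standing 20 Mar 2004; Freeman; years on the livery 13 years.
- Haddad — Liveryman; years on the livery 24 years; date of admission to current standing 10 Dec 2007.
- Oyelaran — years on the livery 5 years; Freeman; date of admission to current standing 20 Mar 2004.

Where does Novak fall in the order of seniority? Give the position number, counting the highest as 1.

By standing in the guild: Haddad (Liveryman); then Harlow, Pereira, Ivanova, Reyes, Novak, Adeyemi and Oyelaran (Freeman).
Among Harlow, Pereira, Ivanova, Reyes, Novak, Adeyemi and Oyelaran, by date of admission to current standing (earlier first): Harlow and Pereira (13 Jan 2000) before Ivanova, Reyes, Novak, Adeyemi and Oyelaran (20 Mar 2004).
Harlow and Pereira both have years on the livery 6 years, so the next rule applies.
Among Harlow and Pereira, alphabetically by surname: Harlow before Pereira.
Among Ivanova, Reyes, Novak, Adeyemi and Oyelaran, by years on the livery (higher first): Ivanova and Reyes (15 years) before Novak (13 years) before Adeyemi (6 years) before Oyelaran (5 years).
Among Ivanova and Reyes, alphabetically by surname: Ivanova before Reyes.
Order: Haddad, Harlow, Pereira, Ivanova, Reyes, Novak, Adeyemi, Oyelaran. So position 6.

6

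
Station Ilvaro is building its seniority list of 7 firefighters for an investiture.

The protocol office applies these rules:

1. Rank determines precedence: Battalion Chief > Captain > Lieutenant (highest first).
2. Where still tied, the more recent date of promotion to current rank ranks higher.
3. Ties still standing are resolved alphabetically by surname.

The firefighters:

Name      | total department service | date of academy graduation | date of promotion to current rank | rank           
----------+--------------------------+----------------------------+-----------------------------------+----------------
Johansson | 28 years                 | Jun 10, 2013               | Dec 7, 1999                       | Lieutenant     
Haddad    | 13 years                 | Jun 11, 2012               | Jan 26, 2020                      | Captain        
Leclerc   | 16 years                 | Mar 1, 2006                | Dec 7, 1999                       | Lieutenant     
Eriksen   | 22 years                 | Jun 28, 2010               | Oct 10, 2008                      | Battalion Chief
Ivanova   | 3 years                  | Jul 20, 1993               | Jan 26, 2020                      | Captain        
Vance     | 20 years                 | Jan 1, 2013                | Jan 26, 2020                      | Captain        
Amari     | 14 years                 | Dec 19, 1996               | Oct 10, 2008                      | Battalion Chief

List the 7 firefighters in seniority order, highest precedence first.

Amari, Eriksen, Haddad, Ivanova, Vance, Johansson, Leclerc

By rank: Amari and Eriksen (Battalion Chief); then Haddad, Ivanova and Vance (Captain); then Johansson and Leclerc (Lieutenant).
Amari and Eriksen both have date of promotion to current rank Oct 10, 2008, so the next rule applies.
Among Amari and Eriksen, alphabetically by surname: Amari before Eriksen.
Haddad, Ivanova and Vance all have date of promotion to current rank Jan 26, 2020, so the next rule applies.
Among Haddad, Ivanova and Vance, alphabetically by surname: Haddad before Ivanova before Vance.
Johansson and Leclerc both have date of promotion to current rank Dec 7, 1999, so the next rule applies.
Among Johansson and Leclerc, alphabetically by surname: Johansson before Leclerc.
Full order: Amari, Eriksen, Haddad, Ivanova, Vance, Johansson, Leclerc.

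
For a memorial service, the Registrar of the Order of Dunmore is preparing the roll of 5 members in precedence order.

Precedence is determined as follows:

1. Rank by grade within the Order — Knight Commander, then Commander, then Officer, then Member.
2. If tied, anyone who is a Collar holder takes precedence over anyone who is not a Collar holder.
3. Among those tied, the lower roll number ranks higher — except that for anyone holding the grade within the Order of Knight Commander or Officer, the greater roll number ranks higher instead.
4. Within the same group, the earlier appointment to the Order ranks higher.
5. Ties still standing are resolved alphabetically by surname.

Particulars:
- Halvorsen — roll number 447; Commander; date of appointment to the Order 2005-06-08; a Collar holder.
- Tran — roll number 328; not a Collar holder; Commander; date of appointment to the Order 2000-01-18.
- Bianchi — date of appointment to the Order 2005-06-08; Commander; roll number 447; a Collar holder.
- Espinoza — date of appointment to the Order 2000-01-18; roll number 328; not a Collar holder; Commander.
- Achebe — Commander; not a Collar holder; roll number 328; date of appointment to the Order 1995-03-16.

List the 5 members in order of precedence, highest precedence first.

By grade within the Order: Bianchi, Halvorsen, Achebe, Espinoza and Tran (Commander).
Among Bianchi, Halvorsen, Achebe, Espinoza and Tran, a Collar holder before not a Collar holder: Bianchi and Halvorsen (a Collar holder) before Achebe, Espinoza and Tran (not a Collar holder).
Bianchi and Halvorsen both have roll number 447, so the next rule applies.
Bianchi and Halvorsen both have date of appointment to the Order 2005-06-08, so the next rule applies.
Among Bianchi and Halvorsen, alphabetically by surname: Bianchi before Halvorsen.
Achebe, Espinoza and Tran all have roll number 328, so the next rule applies.
Among Achebe, Espinoza and Tran, by date of appointment to the Order (earlier first): Achebe (1995-03-16) before Espinoza and Tran (2000-01-18).
Among Espinoza and Tran, alphabetically by surname: Espinoza before Tran.
Full order: Bianchi, Halvorsen, Achebe, Espinoza, Tran.

Bianchi, Halvorsen, Achebe, Espinoza, Tran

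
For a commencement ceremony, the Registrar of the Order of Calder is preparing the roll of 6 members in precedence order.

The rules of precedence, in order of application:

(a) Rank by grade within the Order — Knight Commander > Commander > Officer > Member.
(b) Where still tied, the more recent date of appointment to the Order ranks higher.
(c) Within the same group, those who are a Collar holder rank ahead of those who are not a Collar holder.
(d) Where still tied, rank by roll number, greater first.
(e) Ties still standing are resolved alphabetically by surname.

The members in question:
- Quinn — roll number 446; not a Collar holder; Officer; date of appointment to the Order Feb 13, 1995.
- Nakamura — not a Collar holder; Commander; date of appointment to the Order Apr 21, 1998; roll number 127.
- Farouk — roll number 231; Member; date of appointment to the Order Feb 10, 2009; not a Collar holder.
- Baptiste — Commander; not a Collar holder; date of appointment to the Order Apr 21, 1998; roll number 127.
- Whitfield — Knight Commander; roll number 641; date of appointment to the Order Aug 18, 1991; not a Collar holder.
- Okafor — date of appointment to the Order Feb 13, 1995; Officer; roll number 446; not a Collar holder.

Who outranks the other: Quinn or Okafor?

Okafor

By grade within the Order: Whitfield (Knight Commander); then Baptiste and Nakamura (Commander); then Okafor and Quinn (Officer); then Farouk (Member).
Baptiste and Nakamura both have date of appointment to the Order Apr 21, 1998, so the next rule applies.
Baptiste and Nakamura are each not a Collar holder, so the next rule applies.
Baptiste and Nakamura both have roll number 127, so the next rule applies.
Among Baptiste and Nakamura, alphabetically by surname: Baptiste before Nakamura.
Okafor and Quinn both have date of appointment to the Order Feb 13, 1995, so the next rule applies.
Okafor and Quinn are each not a Collar holder, so the next rule applies.
Okafor and Quinn both have roll number 446, so the next rule applies.
Among Okafor and Quinn, alphabetically by surname: Okafor before Quinn.
So Okafor takes precedence.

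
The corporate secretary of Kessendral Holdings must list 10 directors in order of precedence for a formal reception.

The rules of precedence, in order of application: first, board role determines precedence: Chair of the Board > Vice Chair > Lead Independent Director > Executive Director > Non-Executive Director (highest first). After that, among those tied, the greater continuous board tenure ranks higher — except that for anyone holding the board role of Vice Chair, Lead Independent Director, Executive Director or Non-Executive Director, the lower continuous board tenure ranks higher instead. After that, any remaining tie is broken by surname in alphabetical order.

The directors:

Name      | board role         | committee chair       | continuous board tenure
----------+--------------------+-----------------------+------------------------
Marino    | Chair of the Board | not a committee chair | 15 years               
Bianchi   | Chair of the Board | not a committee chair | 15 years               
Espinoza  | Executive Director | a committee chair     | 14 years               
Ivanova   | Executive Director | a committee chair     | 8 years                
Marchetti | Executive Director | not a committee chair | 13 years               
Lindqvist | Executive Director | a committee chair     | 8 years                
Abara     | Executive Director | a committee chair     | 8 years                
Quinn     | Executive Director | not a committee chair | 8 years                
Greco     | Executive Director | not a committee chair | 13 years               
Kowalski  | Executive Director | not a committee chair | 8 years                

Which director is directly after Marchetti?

Espinoza

By board role: Bianchi and Marino (Chair of the Board); then Abara, Ivanova, Kowalski, Lindqvist, Quinn, Greco, Marchetti and Espinoza (Executive Director).
Bianchi and Marino both have continuous board tenure 15 years, so the next rule applies.
Among Bianchi and Marino, alphabetically by surname: Bianchi before Marino.
Among Abara, Ivanova, Kowalski, Lindqvist, Quinn, Greco, Marchetti and Espinoza, by continuous board tenure (lower first) (reversed rule for this group): Abara, Ivanova, Kowalski, Lindqvist and Quinn (8 years) before Greco and Marchetti (13 years) before Espinoza (14 years).
Among Abara, Ivanova, Kowalski, Lindqvist and Quinn, alphabetically by surname: Abara before Ivanova before Kowalski before Lindqvist before Quinn.
Among Greco and Marchetti, alphabetically by surname: Greco before Marchetti.
Order: Bianchi, Marino, Abara, Ivanova, Kowalski, Lindqvist, Quinn, Greco, Marchetti, Espinoza.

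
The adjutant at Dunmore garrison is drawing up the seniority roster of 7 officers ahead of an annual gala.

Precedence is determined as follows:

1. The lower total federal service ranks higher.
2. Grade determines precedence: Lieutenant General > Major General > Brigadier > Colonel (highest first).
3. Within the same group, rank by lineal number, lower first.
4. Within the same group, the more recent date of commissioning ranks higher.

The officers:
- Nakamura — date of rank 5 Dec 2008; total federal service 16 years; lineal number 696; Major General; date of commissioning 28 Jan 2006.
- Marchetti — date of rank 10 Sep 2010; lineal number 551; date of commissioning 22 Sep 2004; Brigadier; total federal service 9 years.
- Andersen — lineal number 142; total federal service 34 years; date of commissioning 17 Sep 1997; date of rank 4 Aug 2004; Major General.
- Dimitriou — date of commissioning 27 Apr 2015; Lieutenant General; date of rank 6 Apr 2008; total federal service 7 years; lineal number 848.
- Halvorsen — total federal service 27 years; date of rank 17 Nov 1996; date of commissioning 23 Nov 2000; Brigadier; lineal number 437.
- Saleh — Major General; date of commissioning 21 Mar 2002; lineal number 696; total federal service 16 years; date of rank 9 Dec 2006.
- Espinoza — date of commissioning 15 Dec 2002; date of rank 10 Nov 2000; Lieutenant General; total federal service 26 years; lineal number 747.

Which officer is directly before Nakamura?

Marchetti

By total federal service (lower first): Dimitriou (7 years); then Marchetti (9 years); then Nakamura and Saleh (both 16 years); then Espinoza (26 years); then Halvorsen (27 years); then Andersen (34 years).
Nakamura and Saleh are each Major General, so the next rule applies.
Nakamura and Saleh both have lineal number 696, so the next rule applies.
Among Nakamura and Saleh, by date of commissioning (later first): Nakamura (28 Jan 2006) before Saleh (21 Mar 2002).
Order: Dimitriou, Marchetti, Nakamura, Saleh, Espinoza, Halvorsen, Andersen.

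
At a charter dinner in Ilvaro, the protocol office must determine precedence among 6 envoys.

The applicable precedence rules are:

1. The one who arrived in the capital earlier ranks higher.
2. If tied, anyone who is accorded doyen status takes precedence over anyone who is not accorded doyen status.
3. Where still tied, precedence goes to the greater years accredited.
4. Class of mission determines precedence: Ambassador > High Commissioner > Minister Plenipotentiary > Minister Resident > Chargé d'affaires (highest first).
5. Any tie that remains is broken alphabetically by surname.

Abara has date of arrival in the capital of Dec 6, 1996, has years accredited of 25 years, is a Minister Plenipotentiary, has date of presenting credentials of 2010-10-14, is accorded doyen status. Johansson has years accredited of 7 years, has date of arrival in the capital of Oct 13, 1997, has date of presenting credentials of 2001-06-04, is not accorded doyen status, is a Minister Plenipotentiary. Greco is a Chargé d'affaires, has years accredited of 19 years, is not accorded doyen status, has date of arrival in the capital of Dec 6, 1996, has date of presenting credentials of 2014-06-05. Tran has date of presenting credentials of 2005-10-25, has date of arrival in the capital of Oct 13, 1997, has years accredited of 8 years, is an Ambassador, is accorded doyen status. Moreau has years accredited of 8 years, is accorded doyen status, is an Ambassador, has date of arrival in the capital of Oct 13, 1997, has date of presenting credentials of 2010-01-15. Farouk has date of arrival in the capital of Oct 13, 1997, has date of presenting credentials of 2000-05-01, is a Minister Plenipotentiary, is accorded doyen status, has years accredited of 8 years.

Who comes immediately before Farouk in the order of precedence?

By date of arrival in the capital (earlier first): Abara and Greco (both Dec 6, 1996); then Moreau, Tran, Farouk and Johansson (each Oct 13, 1997).
Among Abara and Greco, accorded doyen status before not accorded doyen status: Abara (accorded doyen status) before Greco (not accorded doyen status).
Among Moreau, Tran, Farouk and Johansson, accorded doyen status before not accorded doyen status: Moreau, Tran and Farouk (accorded doyen status) before Johansson (not accorded doyen status).
Moreau, Tran and Farouk all have years accredited 8 years, so the next rule applies.
Among Moreau, Tran and Farouk, by class of mission: Moreau and Tran (Ambassador) before Farouk (Minister Plenipotentiary).
Among Moreau and Tran, alphabetically by surname: Moreau before Tran.
Order: Abara, Greco, Moreau, Tran, Farouk, Johansson.

Tran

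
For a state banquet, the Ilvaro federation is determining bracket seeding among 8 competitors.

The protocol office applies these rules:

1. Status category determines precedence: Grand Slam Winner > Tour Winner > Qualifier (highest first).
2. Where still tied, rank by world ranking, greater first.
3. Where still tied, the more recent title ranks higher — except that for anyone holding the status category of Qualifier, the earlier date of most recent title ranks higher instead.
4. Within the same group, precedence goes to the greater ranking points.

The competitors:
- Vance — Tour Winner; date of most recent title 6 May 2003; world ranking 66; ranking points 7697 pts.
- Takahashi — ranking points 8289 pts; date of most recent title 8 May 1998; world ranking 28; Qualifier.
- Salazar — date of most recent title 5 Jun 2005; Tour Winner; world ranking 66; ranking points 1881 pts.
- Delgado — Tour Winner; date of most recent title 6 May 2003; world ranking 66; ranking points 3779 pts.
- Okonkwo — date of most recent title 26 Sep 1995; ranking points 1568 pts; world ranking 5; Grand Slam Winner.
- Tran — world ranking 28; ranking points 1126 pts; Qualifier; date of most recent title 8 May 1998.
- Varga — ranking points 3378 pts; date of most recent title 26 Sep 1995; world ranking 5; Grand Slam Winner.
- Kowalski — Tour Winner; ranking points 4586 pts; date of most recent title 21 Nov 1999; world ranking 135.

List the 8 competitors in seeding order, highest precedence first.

Varga, Okonkwo, Kowalski, Salazar, Vance, Delgado, Takahashi, Tran

By status category: Varga and Okonkwo (Grand Slam Winner); then Kowalski, Salazar, Vance and Delgado (Tour Winner); then Takahashi and Tran (Qualifier).
Varga and Okonkwo both have world ranking 5, so the next rule applies.
Varga and Okonkwo both have date of most recent title 26 Sep 1995, so the next rule applies.
Among Varga and Okonkwo, by ranking points (higher first): Varga (3378 pts) before Okonkwo (1568 pts).
Among Kowalski, Salazar, Vance and Delgado, by world ranking (higher first): Kowalski (135) before Salazar, Vance and Delgado (66).
Among Salazar, Vance and Delgado, by date of most recent title (later first): Salazar (5 Jun 2005) before Vance and Delgado (6 May 2003).
Among Vance and Delgado, by ranking points (higher first): Vance (7697 pts) before Delgado (3779 pts).
Takahashi and Tran both have world ranking 28, so the next rule applies.
Takahashi and Tran both have date of most recent title 8 May 1998, so the next rule applies.
Among Takahashi and Tran, by ranking points (higher first): Takahashi (8289 pts) before Tran (1126 pts).
Full order: Varga, Okonkwo, Kowalski, Salazar, Vance, Delgado, Takahashi, Tran.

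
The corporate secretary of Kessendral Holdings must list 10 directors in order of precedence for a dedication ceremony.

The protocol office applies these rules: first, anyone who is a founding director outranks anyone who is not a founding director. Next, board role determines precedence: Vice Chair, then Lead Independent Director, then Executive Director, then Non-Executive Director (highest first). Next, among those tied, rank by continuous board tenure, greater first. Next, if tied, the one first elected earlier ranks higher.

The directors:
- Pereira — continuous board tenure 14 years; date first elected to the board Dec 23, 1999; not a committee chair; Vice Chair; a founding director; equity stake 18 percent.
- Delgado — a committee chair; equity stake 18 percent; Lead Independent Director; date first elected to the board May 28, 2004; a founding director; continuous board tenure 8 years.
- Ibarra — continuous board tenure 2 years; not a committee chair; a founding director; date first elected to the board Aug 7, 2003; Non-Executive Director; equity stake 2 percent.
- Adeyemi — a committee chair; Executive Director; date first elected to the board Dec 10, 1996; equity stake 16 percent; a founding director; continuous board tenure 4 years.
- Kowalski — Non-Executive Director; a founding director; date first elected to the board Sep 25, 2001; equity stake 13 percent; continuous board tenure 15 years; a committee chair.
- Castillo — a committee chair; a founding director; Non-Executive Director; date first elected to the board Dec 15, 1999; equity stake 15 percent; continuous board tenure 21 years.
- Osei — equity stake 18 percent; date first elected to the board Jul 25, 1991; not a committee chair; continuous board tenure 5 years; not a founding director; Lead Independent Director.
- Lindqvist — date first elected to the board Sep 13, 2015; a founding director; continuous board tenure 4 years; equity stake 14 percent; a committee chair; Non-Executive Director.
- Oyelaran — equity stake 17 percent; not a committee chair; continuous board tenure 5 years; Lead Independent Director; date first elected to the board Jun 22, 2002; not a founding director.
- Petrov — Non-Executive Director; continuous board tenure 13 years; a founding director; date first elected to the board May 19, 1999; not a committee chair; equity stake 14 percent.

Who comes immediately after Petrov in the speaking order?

By the first rule: Pereira, Delgado, Adeyemi, Castillo, Kowalski, Petrov, Lindqvist and Ibarra (each a founding director); then Osei and Oyelaran (both not a founding director).
Among Pereira, Delgado, Adeyemi, Castillo, Kowalski, Petrov, Lindqvist and Ibarra, by board role: Pereira (Vice Chair) before Delgado (Lead Independent Director) before Adeyemi (Executive Director) before Castillo, Kowalski, Petrov, Lindqvist and Ibarra (Non-Executive Director).
Among Castillo, Kowalski, Petrov, Lindqvist and Ibarra, by continuous board tenure (higher first): Castillo (21 years) before Kowalski (15 years) before Petrov (13 years) before Lindqvist (4 years) before Ibarra (2 years).
Osei and Oyelaran are each Lead Independent Director, so the next rule applies.
Osei and Oyelaran both have continuous board tenure 5 years, so the next rule applies.
Among Osei and Oyelaran, by date first elected to the board (earlier first): Osei (Jul 25, 1991) before Oyelaran (Jun 22, 2002).
Order: Pereira, Delgado, Adeyemi, Castillo, Kowalski, Petrov, Lindqvist, Ibarra, Osei, Oyelaran.

Lindqvist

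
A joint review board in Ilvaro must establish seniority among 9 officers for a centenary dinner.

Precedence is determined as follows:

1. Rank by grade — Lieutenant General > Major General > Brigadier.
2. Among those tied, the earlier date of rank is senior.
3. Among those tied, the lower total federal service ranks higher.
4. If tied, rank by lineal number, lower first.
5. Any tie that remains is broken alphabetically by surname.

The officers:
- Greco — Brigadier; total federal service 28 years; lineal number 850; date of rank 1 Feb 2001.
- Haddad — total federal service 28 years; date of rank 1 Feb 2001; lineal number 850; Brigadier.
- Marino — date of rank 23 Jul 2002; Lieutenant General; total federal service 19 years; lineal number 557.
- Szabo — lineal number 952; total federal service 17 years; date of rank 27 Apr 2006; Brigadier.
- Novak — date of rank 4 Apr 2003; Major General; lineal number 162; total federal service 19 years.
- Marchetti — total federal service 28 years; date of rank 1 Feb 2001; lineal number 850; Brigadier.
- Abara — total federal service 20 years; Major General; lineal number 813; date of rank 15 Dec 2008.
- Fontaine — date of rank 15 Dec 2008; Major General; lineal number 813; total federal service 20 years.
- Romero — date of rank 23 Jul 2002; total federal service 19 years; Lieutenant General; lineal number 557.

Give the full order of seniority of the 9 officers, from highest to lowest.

By grade: Marino and Romero (Lieutenant General); then Novak, Abara and Fontaine (Major General); then Greco, Haddad, Marchetti and Szabo (Brigadier).
Marino and Romero both have date of rank 23 Jul 2002, so the next rule applies.
Marino and Romero both have total federal service 19 years, so the next rule applies.
Marino and Romero both have lineal number 557, so the next rule applies.
Among Marino and Romero, alphabetically by surname: Marino before Romero.
Among Novak, Abara and Fontaine, by date of rank (earlier first): Novak (4 Apr 2003) before Abara and Fontaine (15 Dec 2008).
Abara and Fontaine both have total federal service 20 years, so the next rule applies.
Abara and Fontaine both have lineal number 813, so the next rule applies.
Among Abara and Fontaine, alphabetically by surname: Abara before Fontaine.
Among Greco, Haddad, Marchetti and Szabo, by date of rank (earlier first): Greco, Haddad and Marchetti (1 Feb 2001) before Szabo (27 Apr 2006).
Greco, Haddad and Marchetti all have total federal service 28 years, so the next rule applies.
Greco, Haddad and Marchetti all have lineal number 850, so the next rule applies.
Among Greco, Haddad and Marchetti, alphabetically by surname: Greco before Haddad before Marchetti.
Full order: Marino, Romero, Novak, Abara, Fontaine, Greco, Haddad, Marchetti, Szabo.

Marino, Romero, Novak, Abara, Fontaine, Greco, Haddad, Marchetti, Szabo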